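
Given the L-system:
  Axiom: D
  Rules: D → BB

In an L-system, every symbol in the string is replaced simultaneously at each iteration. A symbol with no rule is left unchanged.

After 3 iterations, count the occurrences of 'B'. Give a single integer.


Answer: 2

Derivation:
Step 0: D  (0 'B')
Step 1: BB  (2 'B')
Step 2: BB  (2 'B')
Step 3: BB  (2 'B')


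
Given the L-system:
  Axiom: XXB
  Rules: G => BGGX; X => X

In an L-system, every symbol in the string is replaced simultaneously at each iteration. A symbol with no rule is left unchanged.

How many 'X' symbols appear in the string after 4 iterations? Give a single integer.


Step 0: XXB  (2 'X')
Step 1: XXB  (2 'X')
Step 2: XXB  (2 'X')
Step 3: XXB  (2 'X')
Step 4: XXB  (2 'X')

Answer: 2


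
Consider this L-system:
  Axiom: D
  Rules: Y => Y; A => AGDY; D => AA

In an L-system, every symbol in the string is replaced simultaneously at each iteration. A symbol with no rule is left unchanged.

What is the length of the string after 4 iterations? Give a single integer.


Answer: 36

Derivation:
Step 0: length = 1
Step 1: length = 2
Step 2: length = 8
Step 3: length = 16
Step 4: length = 36


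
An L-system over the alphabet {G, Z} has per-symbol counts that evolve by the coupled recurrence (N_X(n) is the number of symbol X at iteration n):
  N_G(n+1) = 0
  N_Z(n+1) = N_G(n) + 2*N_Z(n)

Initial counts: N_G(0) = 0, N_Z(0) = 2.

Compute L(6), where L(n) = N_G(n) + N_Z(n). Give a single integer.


Step 0: N_G=0, N_Z=2, L=2
Step 1: N_G=0, N_Z=4, L=4
Step 2: N_G=0, N_Z=8, L=8
Step 3: N_G=0, N_Z=16, L=16
Step 4: N_G=0, N_Z=32, L=32
Step 5: N_G=0, N_Z=64, L=64
Step 6: N_G=0, N_Z=128, L=128

Answer: 128


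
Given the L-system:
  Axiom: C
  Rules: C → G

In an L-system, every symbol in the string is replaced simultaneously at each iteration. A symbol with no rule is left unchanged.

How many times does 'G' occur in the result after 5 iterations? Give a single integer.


Answer: 1

Derivation:
Step 0: C  (0 'G')
Step 1: G  (1 'G')
Step 2: G  (1 'G')
Step 3: G  (1 'G')
Step 4: G  (1 'G')
Step 5: G  (1 'G')


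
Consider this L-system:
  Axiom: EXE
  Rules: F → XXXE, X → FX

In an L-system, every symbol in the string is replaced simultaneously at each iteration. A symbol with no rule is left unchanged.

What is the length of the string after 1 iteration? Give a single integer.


Step 0: length = 3
Step 1: length = 4

Answer: 4


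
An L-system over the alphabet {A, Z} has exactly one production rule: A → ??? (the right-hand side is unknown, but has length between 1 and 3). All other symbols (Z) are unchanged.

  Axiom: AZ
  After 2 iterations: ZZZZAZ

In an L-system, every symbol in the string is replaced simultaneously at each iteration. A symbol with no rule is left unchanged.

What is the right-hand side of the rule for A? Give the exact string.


Answer: ZZA

Derivation:
Trying A → ZZA:
  Step 0: AZ
  Step 1: ZZAZ
  Step 2: ZZZZAZ
Matches the given result.


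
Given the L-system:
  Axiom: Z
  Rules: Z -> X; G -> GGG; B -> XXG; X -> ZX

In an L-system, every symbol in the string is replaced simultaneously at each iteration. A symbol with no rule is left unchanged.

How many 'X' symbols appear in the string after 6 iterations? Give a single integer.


Answer: 8

Derivation:
Step 0: Z  (0 'X')
Step 1: X  (1 'X')
Step 2: ZX  (1 'X')
Step 3: XZX  (2 'X')
Step 4: ZXXZX  (3 'X')
Step 5: XZXZXXZX  (5 'X')
Step 6: ZXXZXXZXZXXZX  (8 'X')


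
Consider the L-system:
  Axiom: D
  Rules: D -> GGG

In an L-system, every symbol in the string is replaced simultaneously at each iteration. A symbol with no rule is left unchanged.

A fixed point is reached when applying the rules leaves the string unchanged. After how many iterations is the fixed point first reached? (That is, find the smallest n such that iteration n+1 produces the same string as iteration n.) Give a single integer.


Step 0: D
Step 1: GGG
Step 2: GGG  (unchanged — fixed point at step 1)

Answer: 1


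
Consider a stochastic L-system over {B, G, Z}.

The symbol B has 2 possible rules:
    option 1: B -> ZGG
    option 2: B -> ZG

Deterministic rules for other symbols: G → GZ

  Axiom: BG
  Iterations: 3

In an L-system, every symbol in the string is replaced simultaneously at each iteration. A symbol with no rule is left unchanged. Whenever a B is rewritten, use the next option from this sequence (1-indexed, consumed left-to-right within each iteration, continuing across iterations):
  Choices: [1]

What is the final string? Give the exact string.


Answer: ZGZZGZZGZZZ

Derivation:
Step 0: BG
Step 1: ZGGGZ  (used choices [1])
Step 2: ZGZGZGZZ  (used choices [])
Step 3: ZGZZGZZGZZZ  (used choices [])


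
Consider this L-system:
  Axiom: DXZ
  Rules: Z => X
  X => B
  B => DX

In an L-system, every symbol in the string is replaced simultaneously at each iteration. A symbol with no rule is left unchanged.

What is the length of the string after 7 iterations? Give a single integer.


Step 0: length = 3
Step 1: length = 3
Step 2: length = 4
Step 3: length = 5
Step 4: length = 6
Step 5: length = 7
Step 6: length = 8
Step 7: length = 9

Answer: 9


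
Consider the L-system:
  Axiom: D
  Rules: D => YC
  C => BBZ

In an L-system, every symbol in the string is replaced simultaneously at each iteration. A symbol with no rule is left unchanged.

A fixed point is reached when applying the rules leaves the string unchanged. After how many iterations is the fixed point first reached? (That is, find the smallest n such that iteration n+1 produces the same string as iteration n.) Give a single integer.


Step 0: D
Step 1: YC
Step 2: YBBZ
Step 3: YBBZ  (unchanged — fixed point at step 2)

Answer: 2


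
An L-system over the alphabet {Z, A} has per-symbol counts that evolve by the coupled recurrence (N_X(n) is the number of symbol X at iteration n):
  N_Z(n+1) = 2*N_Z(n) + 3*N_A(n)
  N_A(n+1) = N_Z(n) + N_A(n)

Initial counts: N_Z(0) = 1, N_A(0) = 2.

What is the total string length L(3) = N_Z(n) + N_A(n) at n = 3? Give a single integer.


Step 0: N_Z=1, N_A=2, L=3
Step 1: N_Z=8, N_A=3, L=11
Step 2: N_Z=25, N_A=11, L=36
Step 3: N_Z=83, N_A=36, L=119

Answer: 119


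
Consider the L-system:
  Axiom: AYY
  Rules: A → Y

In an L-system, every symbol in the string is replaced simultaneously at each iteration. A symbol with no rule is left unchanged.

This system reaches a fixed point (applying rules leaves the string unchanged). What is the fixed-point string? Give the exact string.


Answer: YYY

Derivation:
Step 0: AYY
Step 1: YYY
Step 2: YYY  (unchanged — fixed point at step 1)


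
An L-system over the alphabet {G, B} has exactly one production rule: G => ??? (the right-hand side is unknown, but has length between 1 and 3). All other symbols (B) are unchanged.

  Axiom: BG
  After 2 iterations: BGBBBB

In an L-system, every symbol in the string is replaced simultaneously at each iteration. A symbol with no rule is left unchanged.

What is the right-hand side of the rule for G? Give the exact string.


Answer: GBB

Derivation:
Trying G => GBB:
  Step 0: BG
  Step 1: BGBB
  Step 2: BGBBBB
Matches the given result.


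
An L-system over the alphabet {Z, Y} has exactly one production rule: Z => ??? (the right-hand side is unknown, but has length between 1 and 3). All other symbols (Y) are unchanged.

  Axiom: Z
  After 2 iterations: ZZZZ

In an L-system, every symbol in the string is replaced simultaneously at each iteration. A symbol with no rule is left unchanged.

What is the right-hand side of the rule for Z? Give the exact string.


Answer: ZZ

Derivation:
Trying Z => ZZ:
  Step 0: Z
  Step 1: ZZ
  Step 2: ZZZZ
Matches the given result.


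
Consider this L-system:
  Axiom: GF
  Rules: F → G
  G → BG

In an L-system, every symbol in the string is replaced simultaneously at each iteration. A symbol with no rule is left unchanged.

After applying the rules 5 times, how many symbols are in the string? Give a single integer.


Answer: 11

Derivation:
Step 0: length = 2
Step 1: length = 3
Step 2: length = 5
Step 3: length = 7
Step 4: length = 9
Step 5: length = 11


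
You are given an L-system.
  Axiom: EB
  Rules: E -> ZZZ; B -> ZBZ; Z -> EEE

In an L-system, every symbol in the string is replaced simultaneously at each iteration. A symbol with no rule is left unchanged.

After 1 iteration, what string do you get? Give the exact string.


Answer: ZZZZBZ

Derivation:
Step 0: EB
Step 1: ZZZZBZ


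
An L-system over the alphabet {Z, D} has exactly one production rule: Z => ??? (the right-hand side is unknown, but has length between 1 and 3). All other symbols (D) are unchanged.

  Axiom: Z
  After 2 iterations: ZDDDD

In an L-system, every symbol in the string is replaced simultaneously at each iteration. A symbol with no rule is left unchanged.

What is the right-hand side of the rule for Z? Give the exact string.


Trying Z => ZDD:
  Step 0: Z
  Step 1: ZDD
  Step 2: ZDDDD
Matches the given result.

Answer: ZDD


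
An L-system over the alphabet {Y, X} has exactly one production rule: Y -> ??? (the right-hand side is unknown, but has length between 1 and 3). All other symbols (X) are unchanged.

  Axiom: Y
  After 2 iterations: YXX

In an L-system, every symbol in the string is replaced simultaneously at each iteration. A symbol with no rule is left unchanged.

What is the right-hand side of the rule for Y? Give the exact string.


Answer: YX

Derivation:
Trying Y -> YX:
  Step 0: Y
  Step 1: YX
  Step 2: YXX
Matches the given result.


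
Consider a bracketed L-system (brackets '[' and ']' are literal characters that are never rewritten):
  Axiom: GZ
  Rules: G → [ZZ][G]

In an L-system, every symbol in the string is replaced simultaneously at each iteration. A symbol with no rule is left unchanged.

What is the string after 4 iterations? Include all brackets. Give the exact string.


Answer: [ZZ][[ZZ][[ZZ][[ZZ][G]]]]Z

Derivation:
Step 0: GZ
Step 1: [ZZ][G]Z
Step 2: [ZZ][[ZZ][G]]Z
Step 3: [ZZ][[ZZ][[ZZ][G]]]Z
Step 4: [ZZ][[ZZ][[ZZ][[ZZ][G]]]]Z


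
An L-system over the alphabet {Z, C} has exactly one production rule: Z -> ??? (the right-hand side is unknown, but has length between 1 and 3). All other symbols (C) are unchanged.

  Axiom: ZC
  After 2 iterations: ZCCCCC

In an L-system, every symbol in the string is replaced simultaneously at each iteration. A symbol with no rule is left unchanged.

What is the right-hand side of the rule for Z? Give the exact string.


Trying Z -> ZCC:
  Step 0: ZC
  Step 1: ZCCC
  Step 2: ZCCCCC
Matches the given result.

Answer: ZCC


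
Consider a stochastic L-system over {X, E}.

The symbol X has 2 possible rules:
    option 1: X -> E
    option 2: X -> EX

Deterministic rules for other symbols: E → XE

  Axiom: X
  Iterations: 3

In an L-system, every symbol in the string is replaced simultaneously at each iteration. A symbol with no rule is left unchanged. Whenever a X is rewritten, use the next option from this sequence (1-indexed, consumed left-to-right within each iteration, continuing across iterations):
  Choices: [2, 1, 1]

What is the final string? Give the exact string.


Answer: EXEXE

Derivation:
Step 0: X
Step 1: EX  (used choices [2])
Step 2: XEE  (used choices [1])
Step 3: EXEXE  (used choices [1])


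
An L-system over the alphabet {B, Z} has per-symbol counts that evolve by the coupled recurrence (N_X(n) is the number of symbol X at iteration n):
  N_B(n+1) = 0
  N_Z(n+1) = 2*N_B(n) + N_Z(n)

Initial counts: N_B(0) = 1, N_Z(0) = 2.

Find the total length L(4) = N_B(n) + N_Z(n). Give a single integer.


Answer: 4

Derivation:
Step 0: N_B=1, N_Z=2, L=3
Step 1: N_B=0, N_Z=4, L=4
Step 2: N_B=0, N_Z=4, L=4
Step 3: N_B=0, N_Z=4, L=4
Step 4: N_B=0, N_Z=4, L=4


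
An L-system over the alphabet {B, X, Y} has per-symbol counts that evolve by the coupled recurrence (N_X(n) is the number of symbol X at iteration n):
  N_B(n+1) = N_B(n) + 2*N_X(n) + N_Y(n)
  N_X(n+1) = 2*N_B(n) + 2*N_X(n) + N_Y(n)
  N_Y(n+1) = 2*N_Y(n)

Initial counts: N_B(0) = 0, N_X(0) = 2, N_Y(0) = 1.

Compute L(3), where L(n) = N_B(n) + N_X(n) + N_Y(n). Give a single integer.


Step 0: N_B=0, N_X=2, N_Y=1, L=3
Step 1: N_B=5, N_X=5, N_Y=2, L=12
Step 2: N_B=17, N_X=22, N_Y=4, L=43
Step 3: N_B=65, N_X=82, N_Y=8, L=155

Answer: 155


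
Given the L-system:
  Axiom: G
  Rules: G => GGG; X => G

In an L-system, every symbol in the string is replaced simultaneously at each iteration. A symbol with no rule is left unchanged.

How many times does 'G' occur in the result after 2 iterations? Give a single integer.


Answer: 9

Derivation:
Step 0: G  (1 'G')
Step 1: GGG  (3 'G')
Step 2: GGGGGGGGG  (9 'G')


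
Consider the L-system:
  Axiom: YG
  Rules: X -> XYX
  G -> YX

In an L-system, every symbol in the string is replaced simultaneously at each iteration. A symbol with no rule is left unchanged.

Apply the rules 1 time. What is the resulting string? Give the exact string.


Answer: YYX

Derivation:
Step 0: YG
Step 1: YYX


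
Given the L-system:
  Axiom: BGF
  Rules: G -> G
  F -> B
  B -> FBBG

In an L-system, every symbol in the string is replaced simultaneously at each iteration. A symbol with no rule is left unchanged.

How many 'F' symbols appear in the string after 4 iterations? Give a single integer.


Answer: 17

Derivation:
Step 0: BGF  (1 'F')
Step 1: FBBGGB  (1 'F')
Step 2: BFBBGFBBGGGFBBG  (3 'F')
Step 3: FBBGBFBBGFBBGGBFBBGFBBGGGGBFBBGFBBGG  (7 'F')
Step 4: BFBBGFBBGGFBBGBFBBGFBBGGBFBBGFBBGGGFBBGBFBBGFBBGGBFBBGFBBGGGGGFBBGBFBBGFBBGGBFBBGFBBGGG  (17 'F')


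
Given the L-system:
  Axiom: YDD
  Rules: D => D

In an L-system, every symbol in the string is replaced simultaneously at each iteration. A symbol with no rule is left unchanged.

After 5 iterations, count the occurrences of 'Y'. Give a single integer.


Answer: 1

Derivation:
Step 0: YDD  (1 'Y')
Step 1: YDD  (1 'Y')
Step 2: YDD  (1 'Y')
Step 3: YDD  (1 'Y')
Step 4: YDD  (1 'Y')
Step 5: YDD  (1 'Y')


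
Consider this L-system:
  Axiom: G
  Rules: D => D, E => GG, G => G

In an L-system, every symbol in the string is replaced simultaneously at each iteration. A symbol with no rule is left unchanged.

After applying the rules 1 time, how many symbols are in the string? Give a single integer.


Answer: 1

Derivation:
Step 0: length = 1
Step 1: length = 1


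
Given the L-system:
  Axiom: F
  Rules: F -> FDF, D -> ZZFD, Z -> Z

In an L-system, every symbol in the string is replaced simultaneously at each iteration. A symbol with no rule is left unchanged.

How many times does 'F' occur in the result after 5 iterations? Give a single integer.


Step 0: F  (1 'F')
Step 1: FDF  (2 'F')
Step 2: FDFZZFDFDF  (5 'F')
Step 3: FDFZZFDFDFZZFDFZZFDFDFZZFDFDF  (13 'F')
Step 4: FDFZZFDFDFZZFDFZZFDFDFZZFDFDFZZFDFZZFDFDFZZFDFZZFDFDFZZFDFDFZZFDFZZFDFDFZZFDFDF  (34 'F')
Step 5: FDFZZFDFDFZZFDFZZFDFDFZZFDFDFZZFDFZZFDFDFZZFDFZZFDFDFZZFDFDFZZFDFZZFDFDFZZFDFDFZZFDFZZFDFDFZZFDFZZFDFDFZZFDFDFZZFDFZZFDFDFZZFDFZZFDFDFZZFDFDFZZFDFZZFDFDFZZFDFDFZZFDFZZFDFDFZZFDFZZFDFDFZZFDFDFZZFDFZZFDFDFZZFDFDF  (89 'F')

Answer: 89


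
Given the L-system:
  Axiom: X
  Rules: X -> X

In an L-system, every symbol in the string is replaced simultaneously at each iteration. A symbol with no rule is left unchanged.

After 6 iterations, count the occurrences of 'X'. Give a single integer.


Answer: 1

Derivation:
Step 0: X  (1 'X')
Step 1: X  (1 'X')
Step 2: X  (1 'X')
Step 3: X  (1 'X')
Step 4: X  (1 'X')
Step 5: X  (1 'X')
Step 6: X  (1 'X')


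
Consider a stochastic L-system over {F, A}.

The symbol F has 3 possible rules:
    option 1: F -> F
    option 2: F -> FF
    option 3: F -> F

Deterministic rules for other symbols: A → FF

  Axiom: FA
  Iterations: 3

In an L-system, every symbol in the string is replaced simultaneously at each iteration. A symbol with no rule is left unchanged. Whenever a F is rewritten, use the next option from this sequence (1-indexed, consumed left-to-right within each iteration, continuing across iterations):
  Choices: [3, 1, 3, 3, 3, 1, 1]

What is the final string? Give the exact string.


Step 0: FA
Step 1: FFF  (used choices [3])
Step 2: FFF  (used choices [1, 3, 3])
Step 3: FFF  (used choices [3, 1, 1])

Answer: FFF


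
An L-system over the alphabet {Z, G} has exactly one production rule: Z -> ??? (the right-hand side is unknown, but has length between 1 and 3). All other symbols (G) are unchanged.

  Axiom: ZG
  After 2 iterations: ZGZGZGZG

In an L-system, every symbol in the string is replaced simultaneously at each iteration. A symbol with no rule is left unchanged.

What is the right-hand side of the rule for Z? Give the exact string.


Answer: ZGZ

Derivation:
Trying Z -> ZGZ:
  Step 0: ZG
  Step 1: ZGZG
  Step 2: ZGZGZGZG
Matches the given result.


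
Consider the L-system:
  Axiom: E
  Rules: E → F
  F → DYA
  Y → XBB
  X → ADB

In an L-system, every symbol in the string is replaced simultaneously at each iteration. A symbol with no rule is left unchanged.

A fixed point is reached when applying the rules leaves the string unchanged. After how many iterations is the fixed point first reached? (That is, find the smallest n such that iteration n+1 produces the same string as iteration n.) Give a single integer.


Step 0: E
Step 1: F
Step 2: DYA
Step 3: DXBBA
Step 4: DADBBBA
Step 5: DADBBBA  (unchanged — fixed point at step 4)

Answer: 4


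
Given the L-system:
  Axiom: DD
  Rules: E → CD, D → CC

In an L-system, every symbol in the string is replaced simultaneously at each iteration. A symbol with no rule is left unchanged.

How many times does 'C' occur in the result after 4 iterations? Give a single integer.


Answer: 4

Derivation:
Step 0: DD  (0 'C')
Step 1: CCCC  (4 'C')
Step 2: CCCC  (4 'C')
Step 3: CCCC  (4 'C')
Step 4: CCCC  (4 'C')


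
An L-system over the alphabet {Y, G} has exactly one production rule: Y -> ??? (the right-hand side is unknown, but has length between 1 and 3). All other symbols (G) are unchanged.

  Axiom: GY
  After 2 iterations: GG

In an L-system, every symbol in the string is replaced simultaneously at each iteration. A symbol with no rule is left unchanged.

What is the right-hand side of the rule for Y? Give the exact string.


Trying Y -> G:
  Step 0: GY
  Step 1: GG
  Step 2: GG
Matches the given result.

Answer: G


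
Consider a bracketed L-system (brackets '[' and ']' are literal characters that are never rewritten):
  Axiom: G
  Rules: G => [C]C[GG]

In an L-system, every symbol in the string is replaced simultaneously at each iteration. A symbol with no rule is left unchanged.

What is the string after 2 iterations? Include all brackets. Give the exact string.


Step 0: G
Step 1: [C]C[GG]
Step 2: [C]C[[C]C[GG][C]C[GG]]

Answer: [C]C[[C]C[GG][C]C[GG]]


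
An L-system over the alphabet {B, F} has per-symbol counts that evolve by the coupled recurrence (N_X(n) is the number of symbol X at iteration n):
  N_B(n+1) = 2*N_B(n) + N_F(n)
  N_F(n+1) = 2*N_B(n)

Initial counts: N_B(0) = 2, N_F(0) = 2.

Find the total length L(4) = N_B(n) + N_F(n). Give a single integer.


Answer: 208

Derivation:
Step 0: N_B=2, N_F=2, L=4
Step 1: N_B=6, N_F=4, L=10
Step 2: N_B=16, N_F=12, L=28
Step 3: N_B=44, N_F=32, L=76
Step 4: N_B=120, N_F=88, L=208


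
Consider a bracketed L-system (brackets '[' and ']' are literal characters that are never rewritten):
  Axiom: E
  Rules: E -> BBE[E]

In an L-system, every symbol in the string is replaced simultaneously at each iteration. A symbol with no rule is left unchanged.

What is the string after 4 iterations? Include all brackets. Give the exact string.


Answer: BBBBBBBBE[E][BBE[E]][BBBBE[E][BBE[E]]][BBBBBBE[E][BBE[E]][BBBBE[E][BBE[E]]]]

Derivation:
Step 0: E
Step 1: BBE[E]
Step 2: BBBBE[E][BBE[E]]
Step 3: BBBBBBE[E][BBE[E]][BBBBE[E][BBE[E]]]
Step 4: BBBBBBBBE[E][BBE[E]][BBBBE[E][BBE[E]]][BBBBBBE[E][BBE[E]][BBBBE[E][BBE[E]]]]


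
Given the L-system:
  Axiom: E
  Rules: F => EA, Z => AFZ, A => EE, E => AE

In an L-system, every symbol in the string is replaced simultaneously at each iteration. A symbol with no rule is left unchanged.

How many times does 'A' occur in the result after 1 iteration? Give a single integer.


Step 0: E  (0 'A')
Step 1: AE  (1 'A')

Answer: 1


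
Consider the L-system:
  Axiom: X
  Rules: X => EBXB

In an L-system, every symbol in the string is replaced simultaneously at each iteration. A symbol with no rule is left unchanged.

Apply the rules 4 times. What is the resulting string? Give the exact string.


Step 0: X
Step 1: EBXB
Step 2: EBEBXBB
Step 3: EBEBEBXBBB
Step 4: EBEBEBEBXBBBB

Answer: EBEBEBEBXBBBB


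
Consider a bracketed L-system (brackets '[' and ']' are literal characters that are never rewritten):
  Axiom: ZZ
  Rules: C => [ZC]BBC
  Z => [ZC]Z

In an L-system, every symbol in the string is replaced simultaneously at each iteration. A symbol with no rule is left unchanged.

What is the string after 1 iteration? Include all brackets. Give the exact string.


Step 0: ZZ
Step 1: [ZC]Z[ZC]Z

Answer: [ZC]Z[ZC]Z


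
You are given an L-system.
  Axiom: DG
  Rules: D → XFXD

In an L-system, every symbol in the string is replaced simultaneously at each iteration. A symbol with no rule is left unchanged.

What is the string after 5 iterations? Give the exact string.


Step 0: DG
Step 1: XFXDG
Step 2: XFXXFXDG
Step 3: XFXXFXXFXDG
Step 4: XFXXFXXFXXFXDG
Step 5: XFXXFXXFXXFXXFXDG

Answer: XFXXFXXFXXFXXFXDG


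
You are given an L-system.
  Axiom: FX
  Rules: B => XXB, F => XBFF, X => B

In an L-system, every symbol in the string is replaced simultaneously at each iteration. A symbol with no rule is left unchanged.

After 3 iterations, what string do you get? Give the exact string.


Step 0: FX
Step 1: XBFFB
Step 2: BXXBXBFFXBFFXXB
Step 3: XXBBBXXBBXXBXBFFXBFFBXXBXBFFXBFFBBXXB

Answer: XXBBBXXBBXXBXBFFXBFFBXXBXBFFXBFFBBXXB


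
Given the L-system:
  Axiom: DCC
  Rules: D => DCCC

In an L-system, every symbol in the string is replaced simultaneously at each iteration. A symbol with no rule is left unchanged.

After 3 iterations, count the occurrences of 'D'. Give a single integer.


Step 0: DCC  (1 'D')
Step 1: DCCCCC  (1 'D')
Step 2: DCCCCCCCC  (1 'D')
Step 3: DCCCCCCCCCCC  (1 'D')

Answer: 1


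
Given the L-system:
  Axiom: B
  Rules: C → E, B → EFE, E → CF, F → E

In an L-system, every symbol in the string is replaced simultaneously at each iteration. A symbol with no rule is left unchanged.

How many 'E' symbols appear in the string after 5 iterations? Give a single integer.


Answer: 8

Derivation:
Step 0: B  (0 'E')
Step 1: EFE  (2 'E')
Step 2: CFECF  (1 'E')
Step 3: EECFEE  (4 'E')
Step 4: CFCFEECFCF  (2 'E')
Step 5: EEEECFCFEEEE  (8 'E')


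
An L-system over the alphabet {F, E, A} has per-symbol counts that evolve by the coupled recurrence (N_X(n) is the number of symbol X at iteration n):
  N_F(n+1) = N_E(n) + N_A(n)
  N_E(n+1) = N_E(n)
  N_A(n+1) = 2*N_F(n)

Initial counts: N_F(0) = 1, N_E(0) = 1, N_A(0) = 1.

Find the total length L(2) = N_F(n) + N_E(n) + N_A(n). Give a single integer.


Step 0: N_F=1, N_E=1, N_A=1, L=3
Step 1: N_F=2, N_E=1, N_A=2, L=5
Step 2: N_F=3, N_E=1, N_A=4, L=8

Answer: 8


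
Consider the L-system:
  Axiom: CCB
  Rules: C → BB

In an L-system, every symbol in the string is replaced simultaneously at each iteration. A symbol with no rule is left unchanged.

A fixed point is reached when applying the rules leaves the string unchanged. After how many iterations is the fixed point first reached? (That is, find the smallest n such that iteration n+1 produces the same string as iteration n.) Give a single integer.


Step 0: CCB
Step 1: BBBBB
Step 2: BBBBB  (unchanged — fixed point at step 1)

Answer: 1


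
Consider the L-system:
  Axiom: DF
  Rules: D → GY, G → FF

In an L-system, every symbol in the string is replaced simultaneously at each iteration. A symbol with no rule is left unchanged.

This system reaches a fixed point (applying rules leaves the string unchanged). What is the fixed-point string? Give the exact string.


Answer: FFYF

Derivation:
Step 0: DF
Step 1: GYF
Step 2: FFYF
Step 3: FFYF  (unchanged — fixed point at step 2)


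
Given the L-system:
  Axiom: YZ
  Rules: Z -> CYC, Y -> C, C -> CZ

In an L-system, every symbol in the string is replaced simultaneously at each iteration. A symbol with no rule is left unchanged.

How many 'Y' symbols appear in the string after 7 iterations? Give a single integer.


Answer: 45

Derivation:
Step 0: YZ  (1 'Y')
Step 1: CCYC  (1 'Y')
Step 2: CZCZCCZ  (0 'Y')
Step 3: CZCYCCZCYCCZCZCYC  (3 'Y')
Step 4: CZCYCCZCCZCZCYCCZCCZCZCYCCZCYCCZCCZ  (4 'Y')
Step 5: CZCYCCZCCZCZCYCCZCZCYCCZCYCCZCCZCZCYCCZCZCYCCZCYCCZCCZCZCYCCZCCZCZCYCCZCZCYC  (10 'Y')
Step 6: CZCYCCZCCZCZCYCCZCZCYCCZCYCCZCCZCZCYCCZCYCCZCCZCZCYCCZCCZCZCYCCZCZCYCCZCYCCZCCZCZCYCCZCYCCZCCZCZCYCCZCCZCZCYCCZCZCYCCZCYCCZCCZCZCYCCZCZCYCCZCYCCZCCZCZCYCCZCYCCZCCZ  (21 'Y')
Step 7: CZCYCCZCCZCZCYCCZCZCYCCZCYCCZCCZCZCYCCZCYCCZCCZCZCYCCZCCZCZCYCCZCZCYCCZCYCCZCCZCZCYCCZCCZCZCYCCZCZCYCCZCYCCZCCZCZCYCCZCZCYCCZCYCCZCCZCZCYCCZCYCCZCCZCZCYCCZCCZCZCYCCZCZCYCCZCYCCZCCZCZCYCCZCCZCZCYCCZCZCYCCZCYCCZCCZCZCYCCZCZCYCCZCYCCZCCZCZCYCCZCYCCZCCZCZCYCCZCCZCZCYCCZCZCYCCZCYCCZCCZCZCYCCZCYCCZCCZCZCYCCZCCZCZCYCCZCZCYCCZCYCCZCCZCZCYCCZCCZCZCYCCZCZCYC  (45 'Y')


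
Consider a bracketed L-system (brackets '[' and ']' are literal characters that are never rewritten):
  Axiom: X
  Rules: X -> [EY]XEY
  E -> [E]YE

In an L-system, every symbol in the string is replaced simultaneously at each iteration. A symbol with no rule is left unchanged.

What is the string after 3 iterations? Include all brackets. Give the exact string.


Step 0: X
Step 1: [EY]XEY
Step 2: [[E]YEY][EY]XEY[E]YEY
Step 3: [[[E]YE]Y[E]YEY][[E]YEY][EY]XEY[E]YEY[[E]YE]Y[E]YEY

Answer: [[[E]YE]Y[E]YEY][[E]YEY][EY]XEY[E]YEY[[E]YE]Y[E]YEY


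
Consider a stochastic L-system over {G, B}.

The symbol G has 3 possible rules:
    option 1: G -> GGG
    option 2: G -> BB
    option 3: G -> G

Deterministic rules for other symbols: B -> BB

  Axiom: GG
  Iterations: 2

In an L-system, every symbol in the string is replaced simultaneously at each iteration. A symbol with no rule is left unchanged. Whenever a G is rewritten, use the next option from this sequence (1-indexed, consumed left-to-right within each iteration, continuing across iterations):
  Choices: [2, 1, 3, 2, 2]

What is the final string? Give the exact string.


Answer: BBBBGBBBB

Derivation:
Step 0: GG
Step 1: BBGGG  (used choices [2, 1])
Step 2: BBBBGBBBB  (used choices [3, 2, 2])


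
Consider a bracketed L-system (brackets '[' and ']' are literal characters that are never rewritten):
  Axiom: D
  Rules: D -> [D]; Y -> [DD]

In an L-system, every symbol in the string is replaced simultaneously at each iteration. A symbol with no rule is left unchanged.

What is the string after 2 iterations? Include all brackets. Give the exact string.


Answer: [[D]]

Derivation:
Step 0: D
Step 1: [D]
Step 2: [[D]]


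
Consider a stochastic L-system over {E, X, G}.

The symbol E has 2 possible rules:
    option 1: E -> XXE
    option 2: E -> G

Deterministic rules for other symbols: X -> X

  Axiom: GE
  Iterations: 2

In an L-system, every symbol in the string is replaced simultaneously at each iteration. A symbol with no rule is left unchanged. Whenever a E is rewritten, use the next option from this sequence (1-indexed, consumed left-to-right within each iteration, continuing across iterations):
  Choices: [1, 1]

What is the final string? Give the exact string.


Step 0: GE
Step 1: GXXE  (used choices [1])
Step 2: GXXXXE  (used choices [1])

Answer: GXXXXE


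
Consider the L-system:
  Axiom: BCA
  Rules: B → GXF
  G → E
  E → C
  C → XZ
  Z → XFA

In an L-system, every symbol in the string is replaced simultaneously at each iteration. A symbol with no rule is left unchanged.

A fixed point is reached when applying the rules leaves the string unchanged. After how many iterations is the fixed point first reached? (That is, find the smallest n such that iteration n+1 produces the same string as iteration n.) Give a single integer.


Answer: 5

Derivation:
Step 0: BCA
Step 1: GXFXZA
Step 2: EXFXXFAA
Step 3: CXFXXFAA
Step 4: XZXFXXFAA
Step 5: XXFAXFXXFAA
Step 6: XXFAXFXXFAA  (unchanged — fixed point at step 5)


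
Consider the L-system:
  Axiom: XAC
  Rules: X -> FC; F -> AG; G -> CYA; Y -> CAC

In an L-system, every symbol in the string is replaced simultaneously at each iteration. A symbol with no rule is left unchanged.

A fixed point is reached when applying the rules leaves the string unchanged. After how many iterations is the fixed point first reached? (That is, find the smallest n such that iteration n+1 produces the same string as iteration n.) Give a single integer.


Answer: 4

Derivation:
Step 0: XAC
Step 1: FCAC
Step 2: AGCAC
Step 3: ACYACAC
Step 4: ACCACACAC
Step 5: ACCACACAC  (unchanged — fixed point at step 4)


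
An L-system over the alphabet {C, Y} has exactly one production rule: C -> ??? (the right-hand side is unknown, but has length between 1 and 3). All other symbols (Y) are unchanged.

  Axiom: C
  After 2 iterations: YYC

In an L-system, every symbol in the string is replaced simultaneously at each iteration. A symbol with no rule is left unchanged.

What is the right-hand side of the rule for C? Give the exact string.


Answer: YC

Derivation:
Trying C -> YC:
  Step 0: C
  Step 1: YC
  Step 2: YYC
Matches the given result.


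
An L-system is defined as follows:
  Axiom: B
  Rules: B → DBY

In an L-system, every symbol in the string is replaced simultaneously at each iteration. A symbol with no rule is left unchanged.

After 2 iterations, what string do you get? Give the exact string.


Answer: DDBYY

Derivation:
Step 0: B
Step 1: DBY
Step 2: DDBYY


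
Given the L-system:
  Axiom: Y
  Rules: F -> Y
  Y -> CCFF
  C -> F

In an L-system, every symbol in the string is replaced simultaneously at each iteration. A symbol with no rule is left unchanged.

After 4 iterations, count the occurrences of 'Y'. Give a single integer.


Step 0: Y  (1 'Y')
Step 1: CCFF  (0 'Y')
Step 2: FFYY  (2 'Y')
Step 3: YYCCFFCCFF  (2 'Y')
Step 4: CCFFCCFFFFYYFFYY  (4 'Y')

Answer: 4


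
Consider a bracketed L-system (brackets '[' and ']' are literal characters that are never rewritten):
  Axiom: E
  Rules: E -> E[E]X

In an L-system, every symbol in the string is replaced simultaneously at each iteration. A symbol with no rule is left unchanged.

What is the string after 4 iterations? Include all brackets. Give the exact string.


Step 0: E
Step 1: E[E]X
Step 2: E[E]X[E[E]X]X
Step 3: E[E]X[E[E]X]X[E[E]X[E[E]X]X]X
Step 4: E[E]X[E[E]X]X[E[E]X[E[E]X]X]X[E[E]X[E[E]X]X[E[E]X[E[E]X]X]X]X

Answer: E[E]X[E[E]X]X[E[E]X[E[E]X]X]X[E[E]X[E[E]X]X[E[E]X[E[E]X]X]X]X


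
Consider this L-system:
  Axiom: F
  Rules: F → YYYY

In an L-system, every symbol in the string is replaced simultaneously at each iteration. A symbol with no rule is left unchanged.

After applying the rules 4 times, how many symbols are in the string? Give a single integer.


Step 0: length = 1
Step 1: length = 4
Step 2: length = 4
Step 3: length = 4
Step 4: length = 4

Answer: 4


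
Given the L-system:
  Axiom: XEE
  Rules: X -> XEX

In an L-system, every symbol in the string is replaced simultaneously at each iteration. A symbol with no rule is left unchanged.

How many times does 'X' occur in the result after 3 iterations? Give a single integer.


Step 0: XEE  (1 'X')
Step 1: XEXEE  (2 'X')
Step 2: XEXEXEXEE  (4 'X')
Step 3: XEXEXEXEXEXEXEXEE  (8 'X')

Answer: 8


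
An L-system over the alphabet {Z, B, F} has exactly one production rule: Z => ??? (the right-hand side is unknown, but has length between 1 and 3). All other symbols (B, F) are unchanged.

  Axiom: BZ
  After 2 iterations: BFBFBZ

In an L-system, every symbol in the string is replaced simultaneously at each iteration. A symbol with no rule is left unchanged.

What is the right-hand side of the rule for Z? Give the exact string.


Answer: FBZ

Derivation:
Trying Z => FBZ:
  Step 0: BZ
  Step 1: BFBZ
  Step 2: BFBFBZ
Matches the given result.


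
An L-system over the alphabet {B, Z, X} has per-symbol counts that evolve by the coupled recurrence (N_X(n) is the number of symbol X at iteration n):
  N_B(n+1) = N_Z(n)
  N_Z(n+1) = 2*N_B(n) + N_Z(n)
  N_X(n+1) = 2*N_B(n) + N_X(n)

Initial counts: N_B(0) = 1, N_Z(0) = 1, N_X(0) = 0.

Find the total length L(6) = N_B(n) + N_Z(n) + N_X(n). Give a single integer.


Step 0: N_B=1, N_Z=1, N_X=0, L=2
Step 1: N_B=1, N_Z=3, N_X=2, L=6
Step 2: N_B=3, N_Z=5, N_X=4, L=12
Step 3: N_B=5, N_Z=11, N_X=10, L=26
Step 4: N_B=11, N_Z=21, N_X=20, L=52
Step 5: N_B=21, N_Z=43, N_X=42, L=106
Step 6: N_B=43, N_Z=85, N_X=84, L=212

Answer: 212


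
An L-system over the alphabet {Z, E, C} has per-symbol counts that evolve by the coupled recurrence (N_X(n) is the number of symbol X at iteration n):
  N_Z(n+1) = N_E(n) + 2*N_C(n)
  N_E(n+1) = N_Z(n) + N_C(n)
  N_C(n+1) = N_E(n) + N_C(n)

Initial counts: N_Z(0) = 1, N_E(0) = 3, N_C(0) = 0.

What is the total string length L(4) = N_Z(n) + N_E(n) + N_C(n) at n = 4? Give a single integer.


Step 0: N_Z=1, N_E=3, N_C=0, L=4
Step 1: N_Z=3, N_E=1, N_C=3, L=7
Step 2: N_Z=7, N_E=6, N_C=4, L=17
Step 3: N_Z=14, N_E=11, N_C=10, L=35
Step 4: N_Z=31, N_E=24, N_C=21, L=76

Answer: 76


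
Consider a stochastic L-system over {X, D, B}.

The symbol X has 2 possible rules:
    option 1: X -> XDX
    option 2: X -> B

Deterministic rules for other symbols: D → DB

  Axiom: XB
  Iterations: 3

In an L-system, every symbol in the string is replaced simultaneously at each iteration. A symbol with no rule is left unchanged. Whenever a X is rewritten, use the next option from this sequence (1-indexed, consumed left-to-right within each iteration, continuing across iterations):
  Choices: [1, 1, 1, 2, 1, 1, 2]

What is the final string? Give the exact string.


Answer: BDBXDXDBBXDXDBBB

Derivation:
Step 0: XB
Step 1: XDXB  (used choices [1])
Step 2: XDXDBXDXB  (used choices [1, 1])
Step 3: BDBXDXDBBXDXDBBB  (used choices [2, 1, 1, 2])


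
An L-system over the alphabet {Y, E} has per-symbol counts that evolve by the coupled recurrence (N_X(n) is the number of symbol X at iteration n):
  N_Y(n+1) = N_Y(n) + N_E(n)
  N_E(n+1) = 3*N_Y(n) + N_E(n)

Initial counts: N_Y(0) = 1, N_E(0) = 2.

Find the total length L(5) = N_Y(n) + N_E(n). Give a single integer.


Answer: 448

Derivation:
Step 0: N_Y=1, N_E=2, L=3
Step 1: N_Y=3, N_E=5, L=8
Step 2: N_Y=8, N_E=14, L=22
Step 3: N_Y=22, N_E=38, L=60
Step 4: N_Y=60, N_E=104, L=164
Step 5: N_Y=164, N_E=284, L=448


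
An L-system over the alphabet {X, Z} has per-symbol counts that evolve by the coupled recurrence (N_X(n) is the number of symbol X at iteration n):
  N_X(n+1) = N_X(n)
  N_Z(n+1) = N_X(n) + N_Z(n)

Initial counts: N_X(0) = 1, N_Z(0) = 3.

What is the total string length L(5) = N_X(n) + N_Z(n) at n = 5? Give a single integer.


Step 0: N_X=1, N_Z=3, L=4
Step 1: N_X=1, N_Z=4, L=5
Step 2: N_X=1, N_Z=5, L=6
Step 3: N_X=1, N_Z=6, L=7
Step 4: N_X=1, N_Z=7, L=8
Step 5: N_X=1, N_Z=8, L=9

Answer: 9


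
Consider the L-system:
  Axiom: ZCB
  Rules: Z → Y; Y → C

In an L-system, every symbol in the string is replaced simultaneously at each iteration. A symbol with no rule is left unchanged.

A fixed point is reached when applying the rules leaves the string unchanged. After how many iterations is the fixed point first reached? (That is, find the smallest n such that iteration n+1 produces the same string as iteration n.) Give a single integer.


Answer: 2

Derivation:
Step 0: ZCB
Step 1: YCB
Step 2: CCB
Step 3: CCB  (unchanged — fixed point at step 2)


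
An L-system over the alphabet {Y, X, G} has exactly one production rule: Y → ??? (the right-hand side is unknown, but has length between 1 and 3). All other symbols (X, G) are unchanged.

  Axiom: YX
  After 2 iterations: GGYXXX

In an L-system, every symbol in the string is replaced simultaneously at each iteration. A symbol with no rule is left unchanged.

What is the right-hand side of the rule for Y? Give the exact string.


Trying Y → GYX:
  Step 0: YX
  Step 1: GYXX
  Step 2: GGYXXX
Matches the given result.

Answer: GYX


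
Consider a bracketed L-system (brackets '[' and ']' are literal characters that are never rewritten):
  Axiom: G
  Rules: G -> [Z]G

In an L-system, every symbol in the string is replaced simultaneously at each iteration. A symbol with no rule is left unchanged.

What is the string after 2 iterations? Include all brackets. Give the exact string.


Answer: [Z][Z]G

Derivation:
Step 0: G
Step 1: [Z]G
Step 2: [Z][Z]G


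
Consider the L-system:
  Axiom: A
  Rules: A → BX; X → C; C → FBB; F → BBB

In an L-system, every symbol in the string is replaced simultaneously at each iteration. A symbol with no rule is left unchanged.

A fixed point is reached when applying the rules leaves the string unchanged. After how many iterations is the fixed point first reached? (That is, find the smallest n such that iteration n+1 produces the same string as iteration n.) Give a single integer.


Step 0: A
Step 1: BX
Step 2: BC
Step 3: BFBB
Step 4: BBBBBB
Step 5: BBBBBB  (unchanged — fixed point at step 4)

Answer: 4


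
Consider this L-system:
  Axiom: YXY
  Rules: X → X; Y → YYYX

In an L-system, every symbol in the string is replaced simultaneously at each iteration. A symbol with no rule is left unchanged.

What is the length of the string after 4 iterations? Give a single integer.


Step 0: length = 3
Step 1: length = 9
Step 2: length = 27
Step 3: length = 81
Step 4: length = 243

Answer: 243


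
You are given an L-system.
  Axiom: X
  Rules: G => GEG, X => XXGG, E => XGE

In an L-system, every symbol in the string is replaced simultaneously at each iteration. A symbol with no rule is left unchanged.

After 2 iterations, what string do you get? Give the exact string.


Answer: XXGGXXGGGEGGEG

Derivation:
Step 0: X
Step 1: XXGG
Step 2: XXGGXXGGGEGGEG


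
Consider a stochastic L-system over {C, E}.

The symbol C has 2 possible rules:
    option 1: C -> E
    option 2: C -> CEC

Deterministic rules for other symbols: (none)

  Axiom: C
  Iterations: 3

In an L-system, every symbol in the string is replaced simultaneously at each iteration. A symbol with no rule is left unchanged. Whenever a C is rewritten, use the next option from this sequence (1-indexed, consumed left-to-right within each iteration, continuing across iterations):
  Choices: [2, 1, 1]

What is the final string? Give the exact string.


Answer: EEE

Derivation:
Step 0: C
Step 1: CEC  (used choices [2])
Step 2: EEE  (used choices [1, 1])
Step 3: EEE  (used choices [])


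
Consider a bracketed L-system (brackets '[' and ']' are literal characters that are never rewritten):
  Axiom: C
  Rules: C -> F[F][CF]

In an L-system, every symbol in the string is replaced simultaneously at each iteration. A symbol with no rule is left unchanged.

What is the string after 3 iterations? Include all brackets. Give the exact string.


Step 0: C
Step 1: F[F][CF]
Step 2: F[F][F[F][CF]F]
Step 3: F[F][F[F][F[F][CF]F]F]

Answer: F[F][F[F][F[F][CF]F]F]


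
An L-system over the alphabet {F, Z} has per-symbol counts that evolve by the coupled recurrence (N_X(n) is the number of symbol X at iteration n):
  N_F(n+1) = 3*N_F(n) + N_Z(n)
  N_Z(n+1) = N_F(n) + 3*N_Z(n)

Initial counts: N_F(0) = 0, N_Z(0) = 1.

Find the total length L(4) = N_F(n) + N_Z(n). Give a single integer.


Step 0: N_F=0, N_Z=1, L=1
Step 1: N_F=1, N_Z=3, L=4
Step 2: N_F=6, N_Z=10, L=16
Step 3: N_F=28, N_Z=36, L=64
Step 4: N_F=120, N_Z=136, L=256

Answer: 256


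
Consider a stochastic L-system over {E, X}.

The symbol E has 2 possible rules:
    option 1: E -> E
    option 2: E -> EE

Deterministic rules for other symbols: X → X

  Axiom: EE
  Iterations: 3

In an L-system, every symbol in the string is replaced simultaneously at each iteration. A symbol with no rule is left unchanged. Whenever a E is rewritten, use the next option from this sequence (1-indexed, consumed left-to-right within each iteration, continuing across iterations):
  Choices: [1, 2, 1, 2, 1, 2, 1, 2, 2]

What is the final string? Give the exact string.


Answer: EEEEEEE

Derivation:
Step 0: EE
Step 1: EEE  (used choices [1, 2])
Step 2: EEEE  (used choices [1, 2, 1])
Step 3: EEEEEEE  (used choices [2, 1, 2, 2])
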